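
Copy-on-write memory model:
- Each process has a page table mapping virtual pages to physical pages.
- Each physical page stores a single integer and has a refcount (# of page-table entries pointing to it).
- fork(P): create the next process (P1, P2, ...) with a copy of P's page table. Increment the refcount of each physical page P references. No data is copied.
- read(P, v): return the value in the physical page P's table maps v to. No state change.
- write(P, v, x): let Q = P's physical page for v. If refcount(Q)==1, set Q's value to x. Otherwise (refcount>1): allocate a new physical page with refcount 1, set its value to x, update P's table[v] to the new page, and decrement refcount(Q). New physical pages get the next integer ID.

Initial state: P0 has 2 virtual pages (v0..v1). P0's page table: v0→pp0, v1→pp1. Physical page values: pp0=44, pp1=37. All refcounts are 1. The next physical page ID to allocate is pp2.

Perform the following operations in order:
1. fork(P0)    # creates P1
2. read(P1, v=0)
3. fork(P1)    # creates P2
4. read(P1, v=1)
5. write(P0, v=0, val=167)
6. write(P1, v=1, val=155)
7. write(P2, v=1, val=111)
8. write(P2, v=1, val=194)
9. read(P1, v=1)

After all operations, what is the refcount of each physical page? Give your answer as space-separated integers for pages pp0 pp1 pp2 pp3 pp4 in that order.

Op 1: fork(P0) -> P1. 2 ppages; refcounts: pp0:2 pp1:2
Op 2: read(P1, v0) -> 44. No state change.
Op 3: fork(P1) -> P2. 2 ppages; refcounts: pp0:3 pp1:3
Op 4: read(P1, v1) -> 37. No state change.
Op 5: write(P0, v0, 167). refcount(pp0)=3>1 -> COPY to pp2. 3 ppages; refcounts: pp0:2 pp1:3 pp2:1
Op 6: write(P1, v1, 155). refcount(pp1)=3>1 -> COPY to pp3. 4 ppages; refcounts: pp0:2 pp1:2 pp2:1 pp3:1
Op 7: write(P2, v1, 111). refcount(pp1)=2>1 -> COPY to pp4. 5 ppages; refcounts: pp0:2 pp1:1 pp2:1 pp3:1 pp4:1
Op 8: write(P2, v1, 194). refcount(pp4)=1 -> write in place. 5 ppages; refcounts: pp0:2 pp1:1 pp2:1 pp3:1 pp4:1
Op 9: read(P1, v1) -> 155. No state change.

Answer: 2 1 1 1 1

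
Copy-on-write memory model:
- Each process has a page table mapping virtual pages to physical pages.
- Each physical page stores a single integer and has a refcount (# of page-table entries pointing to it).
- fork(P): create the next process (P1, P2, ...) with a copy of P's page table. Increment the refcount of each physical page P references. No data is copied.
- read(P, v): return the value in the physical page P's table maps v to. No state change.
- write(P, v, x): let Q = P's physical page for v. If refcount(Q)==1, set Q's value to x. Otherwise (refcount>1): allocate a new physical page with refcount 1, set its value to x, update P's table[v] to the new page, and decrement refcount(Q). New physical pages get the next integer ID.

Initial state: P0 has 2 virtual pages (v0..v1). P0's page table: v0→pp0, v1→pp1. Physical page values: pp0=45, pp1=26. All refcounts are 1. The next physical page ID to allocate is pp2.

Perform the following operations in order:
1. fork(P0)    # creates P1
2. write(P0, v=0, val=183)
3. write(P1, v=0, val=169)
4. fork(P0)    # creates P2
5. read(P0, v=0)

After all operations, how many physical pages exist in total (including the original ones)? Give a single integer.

Op 1: fork(P0) -> P1. 2 ppages; refcounts: pp0:2 pp1:2
Op 2: write(P0, v0, 183). refcount(pp0)=2>1 -> COPY to pp2. 3 ppages; refcounts: pp0:1 pp1:2 pp2:1
Op 3: write(P1, v0, 169). refcount(pp0)=1 -> write in place. 3 ppages; refcounts: pp0:1 pp1:2 pp2:1
Op 4: fork(P0) -> P2. 3 ppages; refcounts: pp0:1 pp1:3 pp2:2
Op 5: read(P0, v0) -> 183. No state change.

Answer: 3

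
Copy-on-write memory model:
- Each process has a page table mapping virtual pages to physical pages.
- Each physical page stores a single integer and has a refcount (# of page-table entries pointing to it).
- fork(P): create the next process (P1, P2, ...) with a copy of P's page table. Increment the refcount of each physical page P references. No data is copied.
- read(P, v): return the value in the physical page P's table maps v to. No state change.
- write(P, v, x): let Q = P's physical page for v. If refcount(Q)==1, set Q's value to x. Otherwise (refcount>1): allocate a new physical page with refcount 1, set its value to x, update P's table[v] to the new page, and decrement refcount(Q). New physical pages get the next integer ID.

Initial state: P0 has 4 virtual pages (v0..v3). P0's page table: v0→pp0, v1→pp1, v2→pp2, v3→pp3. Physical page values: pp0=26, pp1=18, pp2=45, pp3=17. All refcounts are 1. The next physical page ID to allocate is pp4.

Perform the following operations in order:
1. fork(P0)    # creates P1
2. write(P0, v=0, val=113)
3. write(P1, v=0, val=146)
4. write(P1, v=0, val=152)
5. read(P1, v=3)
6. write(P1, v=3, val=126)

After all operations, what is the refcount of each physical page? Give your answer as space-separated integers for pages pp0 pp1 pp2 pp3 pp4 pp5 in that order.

Answer: 1 2 2 1 1 1

Derivation:
Op 1: fork(P0) -> P1. 4 ppages; refcounts: pp0:2 pp1:2 pp2:2 pp3:2
Op 2: write(P0, v0, 113). refcount(pp0)=2>1 -> COPY to pp4. 5 ppages; refcounts: pp0:1 pp1:2 pp2:2 pp3:2 pp4:1
Op 3: write(P1, v0, 146). refcount(pp0)=1 -> write in place. 5 ppages; refcounts: pp0:1 pp1:2 pp2:2 pp3:2 pp4:1
Op 4: write(P1, v0, 152). refcount(pp0)=1 -> write in place. 5 ppages; refcounts: pp0:1 pp1:2 pp2:2 pp3:2 pp4:1
Op 5: read(P1, v3) -> 17. No state change.
Op 6: write(P1, v3, 126). refcount(pp3)=2>1 -> COPY to pp5. 6 ppages; refcounts: pp0:1 pp1:2 pp2:2 pp3:1 pp4:1 pp5:1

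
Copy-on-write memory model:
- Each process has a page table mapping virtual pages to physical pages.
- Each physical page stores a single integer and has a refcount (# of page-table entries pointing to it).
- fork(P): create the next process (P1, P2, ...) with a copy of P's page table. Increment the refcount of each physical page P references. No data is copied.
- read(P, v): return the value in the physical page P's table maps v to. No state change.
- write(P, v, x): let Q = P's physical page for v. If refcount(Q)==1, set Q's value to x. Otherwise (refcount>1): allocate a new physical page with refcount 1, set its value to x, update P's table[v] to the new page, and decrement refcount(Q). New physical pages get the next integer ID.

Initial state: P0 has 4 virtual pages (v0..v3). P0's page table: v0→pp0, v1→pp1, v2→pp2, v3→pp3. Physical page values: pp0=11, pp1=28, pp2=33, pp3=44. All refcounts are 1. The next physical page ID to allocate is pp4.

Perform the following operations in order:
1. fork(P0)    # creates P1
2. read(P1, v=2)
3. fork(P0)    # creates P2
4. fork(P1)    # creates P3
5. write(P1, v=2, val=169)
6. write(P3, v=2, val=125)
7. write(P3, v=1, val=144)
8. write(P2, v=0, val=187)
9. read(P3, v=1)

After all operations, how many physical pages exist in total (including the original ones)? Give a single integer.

Op 1: fork(P0) -> P1. 4 ppages; refcounts: pp0:2 pp1:2 pp2:2 pp3:2
Op 2: read(P1, v2) -> 33. No state change.
Op 3: fork(P0) -> P2. 4 ppages; refcounts: pp0:3 pp1:3 pp2:3 pp3:3
Op 4: fork(P1) -> P3. 4 ppages; refcounts: pp0:4 pp1:4 pp2:4 pp3:4
Op 5: write(P1, v2, 169). refcount(pp2)=4>1 -> COPY to pp4. 5 ppages; refcounts: pp0:4 pp1:4 pp2:3 pp3:4 pp4:1
Op 6: write(P3, v2, 125). refcount(pp2)=3>1 -> COPY to pp5. 6 ppages; refcounts: pp0:4 pp1:4 pp2:2 pp3:4 pp4:1 pp5:1
Op 7: write(P3, v1, 144). refcount(pp1)=4>1 -> COPY to pp6. 7 ppages; refcounts: pp0:4 pp1:3 pp2:2 pp3:4 pp4:1 pp5:1 pp6:1
Op 8: write(P2, v0, 187). refcount(pp0)=4>1 -> COPY to pp7. 8 ppages; refcounts: pp0:3 pp1:3 pp2:2 pp3:4 pp4:1 pp5:1 pp6:1 pp7:1
Op 9: read(P3, v1) -> 144. No state change.

Answer: 8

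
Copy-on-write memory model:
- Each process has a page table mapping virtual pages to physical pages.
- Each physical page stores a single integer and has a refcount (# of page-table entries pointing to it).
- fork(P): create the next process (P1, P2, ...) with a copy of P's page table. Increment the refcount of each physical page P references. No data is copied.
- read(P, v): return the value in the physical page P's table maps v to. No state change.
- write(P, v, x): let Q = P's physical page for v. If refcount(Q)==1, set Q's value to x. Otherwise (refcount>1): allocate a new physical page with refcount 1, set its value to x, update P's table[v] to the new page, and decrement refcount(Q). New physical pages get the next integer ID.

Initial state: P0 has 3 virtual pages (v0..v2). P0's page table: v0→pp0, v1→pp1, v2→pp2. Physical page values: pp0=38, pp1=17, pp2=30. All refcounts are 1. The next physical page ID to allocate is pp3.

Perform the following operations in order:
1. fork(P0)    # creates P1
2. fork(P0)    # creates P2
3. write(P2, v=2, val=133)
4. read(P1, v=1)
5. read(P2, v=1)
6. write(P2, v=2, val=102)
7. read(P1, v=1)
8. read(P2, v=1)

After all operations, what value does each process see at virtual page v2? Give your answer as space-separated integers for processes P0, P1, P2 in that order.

Op 1: fork(P0) -> P1. 3 ppages; refcounts: pp0:2 pp1:2 pp2:2
Op 2: fork(P0) -> P2. 3 ppages; refcounts: pp0:3 pp1:3 pp2:3
Op 3: write(P2, v2, 133). refcount(pp2)=3>1 -> COPY to pp3. 4 ppages; refcounts: pp0:3 pp1:3 pp2:2 pp3:1
Op 4: read(P1, v1) -> 17. No state change.
Op 5: read(P2, v1) -> 17. No state change.
Op 6: write(P2, v2, 102). refcount(pp3)=1 -> write in place. 4 ppages; refcounts: pp0:3 pp1:3 pp2:2 pp3:1
Op 7: read(P1, v1) -> 17. No state change.
Op 8: read(P2, v1) -> 17. No state change.
P0: v2 -> pp2 = 30
P1: v2 -> pp2 = 30
P2: v2 -> pp3 = 102

Answer: 30 30 102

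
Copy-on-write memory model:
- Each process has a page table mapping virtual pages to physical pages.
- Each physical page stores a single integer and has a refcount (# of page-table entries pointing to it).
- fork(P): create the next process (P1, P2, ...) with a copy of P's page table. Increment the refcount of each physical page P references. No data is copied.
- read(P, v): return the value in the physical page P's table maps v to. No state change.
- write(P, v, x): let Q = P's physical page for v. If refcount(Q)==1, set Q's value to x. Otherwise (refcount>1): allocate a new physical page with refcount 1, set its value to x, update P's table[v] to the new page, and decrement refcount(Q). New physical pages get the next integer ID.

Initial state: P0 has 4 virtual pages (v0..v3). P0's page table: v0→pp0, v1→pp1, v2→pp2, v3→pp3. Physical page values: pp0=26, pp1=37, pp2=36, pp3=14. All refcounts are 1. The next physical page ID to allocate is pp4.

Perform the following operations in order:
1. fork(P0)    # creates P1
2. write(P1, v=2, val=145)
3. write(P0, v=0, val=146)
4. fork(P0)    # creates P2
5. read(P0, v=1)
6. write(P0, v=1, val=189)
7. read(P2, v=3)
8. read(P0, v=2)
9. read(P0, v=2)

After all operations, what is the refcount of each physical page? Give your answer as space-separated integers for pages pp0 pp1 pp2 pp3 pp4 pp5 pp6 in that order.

Op 1: fork(P0) -> P1. 4 ppages; refcounts: pp0:2 pp1:2 pp2:2 pp3:2
Op 2: write(P1, v2, 145). refcount(pp2)=2>1 -> COPY to pp4. 5 ppages; refcounts: pp0:2 pp1:2 pp2:1 pp3:2 pp4:1
Op 3: write(P0, v0, 146). refcount(pp0)=2>1 -> COPY to pp5. 6 ppages; refcounts: pp0:1 pp1:2 pp2:1 pp3:2 pp4:1 pp5:1
Op 4: fork(P0) -> P2. 6 ppages; refcounts: pp0:1 pp1:3 pp2:2 pp3:3 pp4:1 pp5:2
Op 5: read(P0, v1) -> 37. No state change.
Op 6: write(P0, v1, 189). refcount(pp1)=3>1 -> COPY to pp6. 7 ppages; refcounts: pp0:1 pp1:2 pp2:2 pp3:3 pp4:1 pp5:2 pp6:1
Op 7: read(P2, v3) -> 14. No state change.
Op 8: read(P0, v2) -> 36. No state change.
Op 9: read(P0, v2) -> 36. No state change.

Answer: 1 2 2 3 1 2 1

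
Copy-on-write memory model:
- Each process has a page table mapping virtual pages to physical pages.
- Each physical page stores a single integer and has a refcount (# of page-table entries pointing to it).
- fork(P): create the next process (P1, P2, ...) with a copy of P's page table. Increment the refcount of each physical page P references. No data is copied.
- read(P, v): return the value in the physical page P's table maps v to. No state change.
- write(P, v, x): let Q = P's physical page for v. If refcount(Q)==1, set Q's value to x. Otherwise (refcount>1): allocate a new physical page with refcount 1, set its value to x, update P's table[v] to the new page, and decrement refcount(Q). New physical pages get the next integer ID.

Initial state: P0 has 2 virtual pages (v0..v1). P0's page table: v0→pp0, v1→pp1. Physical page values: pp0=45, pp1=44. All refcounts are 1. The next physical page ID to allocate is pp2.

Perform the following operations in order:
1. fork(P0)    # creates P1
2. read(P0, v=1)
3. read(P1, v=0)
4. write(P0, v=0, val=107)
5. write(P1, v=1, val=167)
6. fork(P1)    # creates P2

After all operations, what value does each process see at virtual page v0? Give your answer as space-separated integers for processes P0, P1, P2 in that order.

Op 1: fork(P0) -> P1. 2 ppages; refcounts: pp0:2 pp1:2
Op 2: read(P0, v1) -> 44. No state change.
Op 3: read(P1, v0) -> 45. No state change.
Op 4: write(P0, v0, 107). refcount(pp0)=2>1 -> COPY to pp2. 3 ppages; refcounts: pp0:1 pp1:2 pp2:1
Op 5: write(P1, v1, 167). refcount(pp1)=2>1 -> COPY to pp3. 4 ppages; refcounts: pp0:1 pp1:1 pp2:1 pp3:1
Op 6: fork(P1) -> P2. 4 ppages; refcounts: pp0:2 pp1:1 pp2:1 pp3:2
P0: v0 -> pp2 = 107
P1: v0 -> pp0 = 45
P2: v0 -> pp0 = 45

Answer: 107 45 45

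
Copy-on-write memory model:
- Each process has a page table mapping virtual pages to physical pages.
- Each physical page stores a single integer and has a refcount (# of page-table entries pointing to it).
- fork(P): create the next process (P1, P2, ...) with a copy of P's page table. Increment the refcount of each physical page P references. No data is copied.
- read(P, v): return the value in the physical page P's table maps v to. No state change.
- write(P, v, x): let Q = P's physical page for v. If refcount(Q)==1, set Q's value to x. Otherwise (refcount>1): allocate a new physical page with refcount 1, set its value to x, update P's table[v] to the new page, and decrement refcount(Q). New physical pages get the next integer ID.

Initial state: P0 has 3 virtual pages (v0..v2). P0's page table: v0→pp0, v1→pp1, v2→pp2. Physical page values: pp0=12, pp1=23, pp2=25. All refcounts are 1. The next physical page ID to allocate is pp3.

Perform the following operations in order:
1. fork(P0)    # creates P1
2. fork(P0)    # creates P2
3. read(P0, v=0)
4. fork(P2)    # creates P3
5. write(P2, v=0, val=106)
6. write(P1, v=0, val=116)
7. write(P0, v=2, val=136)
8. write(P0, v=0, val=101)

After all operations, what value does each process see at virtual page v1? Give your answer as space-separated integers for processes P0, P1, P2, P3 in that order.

Op 1: fork(P0) -> P1. 3 ppages; refcounts: pp0:2 pp1:2 pp2:2
Op 2: fork(P0) -> P2. 3 ppages; refcounts: pp0:3 pp1:3 pp2:3
Op 3: read(P0, v0) -> 12. No state change.
Op 4: fork(P2) -> P3. 3 ppages; refcounts: pp0:4 pp1:4 pp2:4
Op 5: write(P2, v0, 106). refcount(pp0)=4>1 -> COPY to pp3. 4 ppages; refcounts: pp0:3 pp1:4 pp2:4 pp3:1
Op 6: write(P1, v0, 116). refcount(pp0)=3>1 -> COPY to pp4. 5 ppages; refcounts: pp0:2 pp1:4 pp2:4 pp3:1 pp4:1
Op 7: write(P0, v2, 136). refcount(pp2)=4>1 -> COPY to pp5. 6 ppages; refcounts: pp0:2 pp1:4 pp2:3 pp3:1 pp4:1 pp5:1
Op 8: write(P0, v0, 101). refcount(pp0)=2>1 -> COPY to pp6. 7 ppages; refcounts: pp0:1 pp1:4 pp2:3 pp3:1 pp4:1 pp5:1 pp6:1
P0: v1 -> pp1 = 23
P1: v1 -> pp1 = 23
P2: v1 -> pp1 = 23
P3: v1 -> pp1 = 23

Answer: 23 23 23 23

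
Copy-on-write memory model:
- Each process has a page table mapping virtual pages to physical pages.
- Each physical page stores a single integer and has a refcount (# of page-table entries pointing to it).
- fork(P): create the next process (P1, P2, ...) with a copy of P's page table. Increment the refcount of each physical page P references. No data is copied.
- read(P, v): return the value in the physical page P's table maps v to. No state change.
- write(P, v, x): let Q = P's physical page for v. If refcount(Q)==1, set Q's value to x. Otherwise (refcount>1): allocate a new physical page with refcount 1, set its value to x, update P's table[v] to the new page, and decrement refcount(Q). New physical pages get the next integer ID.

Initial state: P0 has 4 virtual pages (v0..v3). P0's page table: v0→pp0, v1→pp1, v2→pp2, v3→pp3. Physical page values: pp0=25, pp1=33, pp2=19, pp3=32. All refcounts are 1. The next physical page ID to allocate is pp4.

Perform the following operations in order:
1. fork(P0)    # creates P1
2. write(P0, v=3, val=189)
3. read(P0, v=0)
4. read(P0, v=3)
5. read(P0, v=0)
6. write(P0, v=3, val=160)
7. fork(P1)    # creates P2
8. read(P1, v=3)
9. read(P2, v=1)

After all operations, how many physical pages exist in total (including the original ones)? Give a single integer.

Op 1: fork(P0) -> P1. 4 ppages; refcounts: pp0:2 pp1:2 pp2:2 pp3:2
Op 2: write(P0, v3, 189). refcount(pp3)=2>1 -> COPY to pp4. 5 ppages; refcounts: pp0:2 pp1:2 pp2:2 pp3:1 pp4:1
Op 3: read(P0, v0) -> 25. No state change.
Op 4: read(P0, v3) -> 189. No state change.
Op 5: read(P0, v0) -> 25. No state change.
Op 6: write(P0, v3, 160). refcount(pp4)=1 -> write in place. 5 ppages; refcounts: pp0:2 pp1:2 pp2:2 pp3:1 pp4:1
Op 7: fork(P1) -> P2. 5 ppages; refcounts: pp0:3 pp1:3 pp2:3 pp3:2 pp4:1
Op 8: read(P1, v3) -> 32. No state change.
Op 9: read(P2, v1) -> 33. No state change.

Answer: 5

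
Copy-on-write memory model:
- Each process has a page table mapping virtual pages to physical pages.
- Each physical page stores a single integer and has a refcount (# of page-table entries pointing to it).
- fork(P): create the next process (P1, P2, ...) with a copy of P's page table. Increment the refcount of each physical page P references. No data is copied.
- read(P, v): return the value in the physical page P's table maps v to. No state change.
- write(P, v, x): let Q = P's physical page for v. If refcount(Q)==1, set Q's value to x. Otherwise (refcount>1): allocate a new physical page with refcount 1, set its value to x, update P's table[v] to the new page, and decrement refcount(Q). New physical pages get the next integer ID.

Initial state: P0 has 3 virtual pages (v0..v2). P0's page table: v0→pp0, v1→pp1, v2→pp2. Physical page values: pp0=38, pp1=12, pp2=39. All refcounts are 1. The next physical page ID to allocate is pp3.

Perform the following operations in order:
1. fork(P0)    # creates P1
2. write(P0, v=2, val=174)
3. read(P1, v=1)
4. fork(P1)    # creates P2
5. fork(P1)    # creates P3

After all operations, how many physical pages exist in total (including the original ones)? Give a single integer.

Answer: 4

Derivation:
Op 1: fork(P0) -> P1. 3 ppages; refcounts: pp0:2 pp1:2 pp2:2
Op 2: write(P0, v2, 174). refcount(pp2)=2>1 -> COPY to pp3. 4 ppages; refcounts: pp0:2 pp1:2 pp2:1 pp3:1
Op 3: read(P1, v1) -> 12. No state change.
Op 4: fork(P1) -> P2. 4 ppages; refcounts: pp0:3 pp1:3 pp2:2 pp3:1
Op 5: fork(P1) -> P3. 4 ppages; refcounts: pp0:4 pp1:4 pp2:3 pp3:1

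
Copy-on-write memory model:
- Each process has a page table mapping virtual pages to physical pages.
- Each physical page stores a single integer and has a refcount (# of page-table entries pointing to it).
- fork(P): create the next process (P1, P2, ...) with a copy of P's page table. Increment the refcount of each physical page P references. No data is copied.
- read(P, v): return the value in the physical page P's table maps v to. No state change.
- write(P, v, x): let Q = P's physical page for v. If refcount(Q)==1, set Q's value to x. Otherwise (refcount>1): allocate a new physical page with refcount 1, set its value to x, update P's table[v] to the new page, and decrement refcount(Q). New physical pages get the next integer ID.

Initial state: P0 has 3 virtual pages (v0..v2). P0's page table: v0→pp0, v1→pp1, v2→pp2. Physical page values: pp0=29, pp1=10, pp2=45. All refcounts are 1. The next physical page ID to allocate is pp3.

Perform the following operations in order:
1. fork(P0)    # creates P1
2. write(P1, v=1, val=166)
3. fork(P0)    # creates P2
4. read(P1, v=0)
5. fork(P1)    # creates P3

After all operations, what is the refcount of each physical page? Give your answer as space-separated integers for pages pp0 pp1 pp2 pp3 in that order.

Op 1: fork(P0) -> P1. 3 ppages; refcounts: pp0:2 pp1:2 pp2:2
Op 2: write(P1, v1, 166). refcount(pp1)=2>1 -> COPY to pp3. 4 ppages; refcounts: pp0:2 pp1:1 pp2:2 pp3:1
Op 3: fork(P0) -> P2. 4 ppages; refcounts: pp0:3 pp1:2 pp2:3 pp3:1
Op 4: read(P1, v0) -> 29. No state change.
Op 5: fork(P1) -> P3. 4 ppages; refcounts: pp0:4 pp1:2 pp2:4 pp3:2

Answer: 4 2 4 2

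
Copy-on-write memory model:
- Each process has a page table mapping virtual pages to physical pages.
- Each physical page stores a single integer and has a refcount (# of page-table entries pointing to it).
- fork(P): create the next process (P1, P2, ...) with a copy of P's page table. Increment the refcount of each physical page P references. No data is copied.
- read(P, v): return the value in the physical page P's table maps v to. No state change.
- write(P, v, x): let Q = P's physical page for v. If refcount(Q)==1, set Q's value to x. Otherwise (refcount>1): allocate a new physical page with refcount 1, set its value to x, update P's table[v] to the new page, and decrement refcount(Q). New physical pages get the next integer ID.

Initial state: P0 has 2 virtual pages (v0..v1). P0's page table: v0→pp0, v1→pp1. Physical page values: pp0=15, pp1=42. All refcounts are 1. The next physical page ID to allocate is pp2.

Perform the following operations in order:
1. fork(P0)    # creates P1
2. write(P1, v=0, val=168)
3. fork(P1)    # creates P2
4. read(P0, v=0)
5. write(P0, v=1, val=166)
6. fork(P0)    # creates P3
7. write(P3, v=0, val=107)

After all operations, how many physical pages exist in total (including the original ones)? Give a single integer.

Op 1: fork(P0) -> P1. 2 ppages; refcounts: pp0:2 pp1:2
Op 2: write(P1, v0, 168). refcount(pp0)=2>1 -> COPY to pp2. 3 ppages; refcounts: pp0:1 pp1:2 pp2:1
Op 3: fork(P1) -> P2. 3 ppages; refcounts: pp0:1 pp1:3 pp2:2
Op 4: read(P0, v0) -> 15. No state change.
Op 5: write(P0, v1, 166). refcount(pp1)=3>1 -> COPY to pp3. 4 ppages; refcounts: pp0:1 pp1:2 pp2:2 pp3:1
Op 6: fork(P0) -> P3. 4 ppages; refcounts: pp0:2 pp1:2 pp2:2 pp3:2
Op 7: write(P3, v0, 107). refcount(pp0)=2>1 -> COPY to pp4. 5 ppages; refcounts: pp0:1 pp1:2 pp2:2 pp3:2 pp4:1

Answer: 5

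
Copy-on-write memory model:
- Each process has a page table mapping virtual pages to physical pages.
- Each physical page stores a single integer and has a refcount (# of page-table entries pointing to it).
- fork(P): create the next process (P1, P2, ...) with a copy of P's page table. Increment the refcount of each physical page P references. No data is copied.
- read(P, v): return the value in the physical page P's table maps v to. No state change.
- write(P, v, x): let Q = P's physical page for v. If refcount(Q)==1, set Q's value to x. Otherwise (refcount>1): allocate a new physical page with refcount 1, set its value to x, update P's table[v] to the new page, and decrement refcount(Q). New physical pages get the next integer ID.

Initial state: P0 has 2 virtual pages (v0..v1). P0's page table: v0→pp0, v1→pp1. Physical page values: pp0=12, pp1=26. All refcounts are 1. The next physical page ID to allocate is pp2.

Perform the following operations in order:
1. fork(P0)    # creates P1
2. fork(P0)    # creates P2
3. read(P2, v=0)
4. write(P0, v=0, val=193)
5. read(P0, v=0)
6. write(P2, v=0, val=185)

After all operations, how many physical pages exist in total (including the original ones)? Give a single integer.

Answer: 4

Derivation:
Op 1: fork(P0) -> P1. 2 ppages; refcounts: pp0:2 pp1:2
Op 2: fork(P0) -> P2. 2 ppages; refcounts: pp0:3 pp1:3
Op 3: read(P2, v0) -> 12. No state change.
Op 4: write(P0, v0, 193). refcount(pp0)=3>1 -> COPY to pp2. 3 ppages; refcounts: pp0:2 pp1:3 pp2:1
Op 5: read(P0, v0) -> 193. No state change.
Op 6: write(P2, v0, 185). refcount(pp0)=2>1 -> COPY to pp3. 4 ppages; refcounts: pp0:1 pp1:3 pp2:1 pp3:1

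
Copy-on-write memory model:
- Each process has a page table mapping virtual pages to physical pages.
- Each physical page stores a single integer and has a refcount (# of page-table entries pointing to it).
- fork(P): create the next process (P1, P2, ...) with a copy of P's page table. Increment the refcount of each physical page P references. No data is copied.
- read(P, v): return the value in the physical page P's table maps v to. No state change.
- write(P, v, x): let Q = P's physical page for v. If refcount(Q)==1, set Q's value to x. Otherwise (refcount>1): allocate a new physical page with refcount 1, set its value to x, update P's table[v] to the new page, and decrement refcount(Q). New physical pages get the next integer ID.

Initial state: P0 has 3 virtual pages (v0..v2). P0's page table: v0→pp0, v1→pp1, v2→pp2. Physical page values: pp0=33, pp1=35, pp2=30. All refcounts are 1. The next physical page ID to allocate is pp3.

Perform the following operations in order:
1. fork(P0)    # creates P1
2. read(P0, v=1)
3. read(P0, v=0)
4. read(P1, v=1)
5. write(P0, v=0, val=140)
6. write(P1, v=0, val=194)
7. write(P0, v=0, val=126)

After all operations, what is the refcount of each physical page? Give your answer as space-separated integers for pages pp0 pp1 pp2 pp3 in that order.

Op 1: fork(P0) -> P1. 3 ppages; refcounts: pp0:2 pp1:2 pp2:2
Op 2: read(P0, v1) -> 35. No state change.
Op 3: read(P0, v0) -> 33. No state change.
Op 4: read(P1, v1) -> 35. No state change.
Op 5: write(P0, v0, 140). refcount(pp0)=2>1 -> COPY to pp3. 4 ppages; refcounts: pp0:1 pp1:2 pp2:2 pp3:1
Op 6: write(P1, v0, 194). refcount(pp0)=1 -> write in place. 4 ppages; refcounts: pp0:1 pp1:2 pp2:2 pp3:1
Op 7: write(P0, v0, 126). refcount(pp3)=1 -> write in place. 4 ppages; refcounts: pp0:1 pp1:2 pp2:2 pp3:1

Answer: 1 2 2 1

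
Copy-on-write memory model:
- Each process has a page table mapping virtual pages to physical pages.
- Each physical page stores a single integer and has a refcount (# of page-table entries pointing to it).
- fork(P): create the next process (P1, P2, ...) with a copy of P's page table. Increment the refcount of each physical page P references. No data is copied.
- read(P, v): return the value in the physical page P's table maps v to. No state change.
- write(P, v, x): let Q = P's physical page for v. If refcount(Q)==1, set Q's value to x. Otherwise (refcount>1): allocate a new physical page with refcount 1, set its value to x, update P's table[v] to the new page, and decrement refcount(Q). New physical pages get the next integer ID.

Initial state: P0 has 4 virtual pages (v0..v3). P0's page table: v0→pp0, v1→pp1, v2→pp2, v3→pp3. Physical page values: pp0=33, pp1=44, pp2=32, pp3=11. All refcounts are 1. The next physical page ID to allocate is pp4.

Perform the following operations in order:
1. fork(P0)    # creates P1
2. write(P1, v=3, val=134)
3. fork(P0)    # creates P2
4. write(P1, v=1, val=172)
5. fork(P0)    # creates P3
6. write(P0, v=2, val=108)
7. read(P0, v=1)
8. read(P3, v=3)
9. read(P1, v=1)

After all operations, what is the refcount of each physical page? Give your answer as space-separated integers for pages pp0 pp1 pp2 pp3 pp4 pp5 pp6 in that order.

Op 1: fork(P0) -> P1. 4 ppages; refcounts: pp0:2 pp1:2 pp2:2 pp3:2
Op 2: write(P1, v3, 134). refcount(pp3)=2>1 -> COPY to pp4. 5 ppages; refcounts: pp0:2 pp1:2 pp2:2 pp3:1 pp4:1
Op 3: fork(P0) -> P2. 5 ppages; refcounts: pp0:3 pp1:3 pp2:3 pp3:2 pp4:1
Op 4: write(P1, v1, 172). refcount(pp1)=3>1 -> COPY to pp5. 6 ppages; refcounts: pp0:3 pp1:2 pp2:3 pp3:2 pp4:1 pp5:1
Op 5: fork(P0) -> P3. 6 ppages; refcounts: pp0:4 pp1:3 pp2:4 pp3:3 pp4:1 pp5:1
Op 6: write(P0, v2, 108). refcount(pp2)=4>1 -> COPY to pp6. 7 ppages; refcounts: pp0:4 pp1:3 pp2:3 pp3:3 pp4:1 pp5:1 pp6:1
Op 7: read(P0, v1) -> 44. No state change.
Op 8: read(P3, v3) -> 11. No state change.
Op 9: read(P1, v1) -> 172. No state change.

Answer: 4 3 3 3 1 1 1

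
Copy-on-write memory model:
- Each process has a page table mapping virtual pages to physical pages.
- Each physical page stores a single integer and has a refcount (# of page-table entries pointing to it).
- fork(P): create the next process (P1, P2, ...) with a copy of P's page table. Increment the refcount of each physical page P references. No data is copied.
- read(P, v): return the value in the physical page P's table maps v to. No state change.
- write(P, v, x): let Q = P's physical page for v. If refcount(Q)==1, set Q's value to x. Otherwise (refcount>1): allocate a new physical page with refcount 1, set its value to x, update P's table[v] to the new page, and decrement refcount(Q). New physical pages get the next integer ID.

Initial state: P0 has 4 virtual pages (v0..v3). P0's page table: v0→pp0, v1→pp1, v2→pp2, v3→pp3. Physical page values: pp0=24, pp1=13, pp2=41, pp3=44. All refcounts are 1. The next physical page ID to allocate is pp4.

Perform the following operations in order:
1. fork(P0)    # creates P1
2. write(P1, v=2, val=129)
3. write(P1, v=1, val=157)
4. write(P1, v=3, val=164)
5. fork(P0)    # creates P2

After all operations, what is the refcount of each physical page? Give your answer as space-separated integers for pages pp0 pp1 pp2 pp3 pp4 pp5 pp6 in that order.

Answer: 3 2 2 2 1 1 1

Derivation:
Op 1: fork(P0) -> P1. 4 ppages; refcounts: pp0:2 pp1:2 pp2:2 pp3:2
Op 2: write(P1, v2, 129). refcount(pp2)=2>1 -> COPY to pp4. 5 ppages; refcounts: pp0:2 pp1:2 pp2:1 pp3:2 pp4:1
Op 3: write(P1, v1, 157). refcount(pp1)=2>1 -> COPY to pp5. 6 ppages; refcounts: pp0:2 pp1:1 pp2:1 pp3:2 pp4:1 pp5:1
Op 4: write(P1, v3, 164). refcount(pp3)=2>1 -> COPY to pp6. 7 ppages; refcounts: pp0:2 pp1:1 pp2:1 pp3:1 pp4:1 pp5:1 pp6:1
Op 5: fork(P0) -> P2. 7 ppages; refcounts: pp0:3 pp1:2 pp2:2 pp3:2 pp4:1 pp5:1 pp6:1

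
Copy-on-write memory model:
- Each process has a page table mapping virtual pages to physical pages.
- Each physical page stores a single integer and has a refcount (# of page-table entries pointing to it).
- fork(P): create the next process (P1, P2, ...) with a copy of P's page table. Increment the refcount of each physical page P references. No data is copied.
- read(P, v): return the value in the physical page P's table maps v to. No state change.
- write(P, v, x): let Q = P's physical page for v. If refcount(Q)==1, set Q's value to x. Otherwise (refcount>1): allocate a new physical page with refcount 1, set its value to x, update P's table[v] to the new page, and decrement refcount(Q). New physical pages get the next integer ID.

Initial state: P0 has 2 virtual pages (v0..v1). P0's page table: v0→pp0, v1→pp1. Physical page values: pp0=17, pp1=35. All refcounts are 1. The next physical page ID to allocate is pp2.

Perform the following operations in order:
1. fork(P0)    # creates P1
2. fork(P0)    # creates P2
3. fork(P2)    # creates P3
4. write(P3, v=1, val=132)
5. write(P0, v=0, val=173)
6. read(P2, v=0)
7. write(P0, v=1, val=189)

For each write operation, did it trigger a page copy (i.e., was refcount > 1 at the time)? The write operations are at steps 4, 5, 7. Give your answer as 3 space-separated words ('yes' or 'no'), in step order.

Op 1: fork(P0) -> P1. 2 ppages; refcounts: pp0:2 pp1:2
Op 2: fork(P0) -> P2. 2 ppages; refcounts: pp0:3 pp1:3
Op 3: fork(P2) -> P3. 2 ppages; refcounts: pp0:4 pp1:4
Op 4: write(P3, v1, 132). refcount(pp1)=4>1 -> COPY to pp2. 3 ppages; refcounts: pp0:4 pp1:3 pp2:1
Op 5: write(P0, v0, 173). refcount(pp0)=4>1 -> COPY to pp3. 4 ppages; refcounts: pp0:3 pp1:3 pp2:1 pp3:1
Op 6: read(P2, v0) -> 17. No state change.
Op 7: write(P0, v1, 189). refcount(pp1)=3>1 -> COPY to pp4. 5 ppages; refcounts: pp0:3 pp1:2 pp2:1 pp3:1 pp4:1

yes yes yes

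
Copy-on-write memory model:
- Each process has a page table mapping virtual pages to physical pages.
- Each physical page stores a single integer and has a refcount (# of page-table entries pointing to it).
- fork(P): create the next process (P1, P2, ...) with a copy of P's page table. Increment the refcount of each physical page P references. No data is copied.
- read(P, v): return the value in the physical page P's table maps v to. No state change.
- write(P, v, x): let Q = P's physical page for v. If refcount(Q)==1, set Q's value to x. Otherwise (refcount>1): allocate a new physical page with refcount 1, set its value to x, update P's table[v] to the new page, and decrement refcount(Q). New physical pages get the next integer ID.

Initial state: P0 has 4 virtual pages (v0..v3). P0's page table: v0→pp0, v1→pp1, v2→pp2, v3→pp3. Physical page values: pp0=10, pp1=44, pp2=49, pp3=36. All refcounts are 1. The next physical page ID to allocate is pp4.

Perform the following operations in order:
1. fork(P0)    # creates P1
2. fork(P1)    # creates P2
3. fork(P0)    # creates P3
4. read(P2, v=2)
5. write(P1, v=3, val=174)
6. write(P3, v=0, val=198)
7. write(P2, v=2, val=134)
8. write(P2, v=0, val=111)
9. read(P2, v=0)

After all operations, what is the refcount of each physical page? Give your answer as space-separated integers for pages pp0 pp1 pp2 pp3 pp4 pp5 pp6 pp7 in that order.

Op 1: fork(P0) -> P1. 4 ppages; refcounts: pp0:2 pp1:2 pp2:2 pp3:2
Op 2: fork(P1) -> P2. 4 ppages; refcounts: pp0:3 pp1:3 pp2:3 pp3:3
Op 3: fork(P0) -> P3. 4 ppages; refcounts: pp0:4 pp1:4 pp2:4 pp3:4
Op 4: read(P2, v2) -> 49. No state change.
Op 5: write(P1, v3, 174). refcount(pp3)=4>1 -> COPY to pp4. 5 ppages; refcounts: pp0:4 pp1:4 pp2:4 pp3:3 pp4:1
Op 6: write(P3, v0, 198). refcount(pp0)=4>1 -> COPY to pp5. 6 ppages; refcounts: pp0:3 pp1:4 pp2:4 pp3:3 pp4:1 pp5:1
Op 7: write(P2, v2, 134). refcount(pp2)=4>1 -> COPY to pp6. 7 ppages; refcounts: pp0:3 pp1:4 pp2:3 pp3:3 pp4:1 pp5:1 pp6:1
Op 8: write(P2, v0, 111). refcount(pp0)=3>1 -> COPY to pp7. 8 ppages; refcounts: pp0:2 pp1:4 pp2:3 pp3:3 pp4:1 pp5:1 pp6:1 pp7:1
Op 9: read(P2, v0) -> 111. No state change.

Answer: 2 4 3 3 1 1 1 1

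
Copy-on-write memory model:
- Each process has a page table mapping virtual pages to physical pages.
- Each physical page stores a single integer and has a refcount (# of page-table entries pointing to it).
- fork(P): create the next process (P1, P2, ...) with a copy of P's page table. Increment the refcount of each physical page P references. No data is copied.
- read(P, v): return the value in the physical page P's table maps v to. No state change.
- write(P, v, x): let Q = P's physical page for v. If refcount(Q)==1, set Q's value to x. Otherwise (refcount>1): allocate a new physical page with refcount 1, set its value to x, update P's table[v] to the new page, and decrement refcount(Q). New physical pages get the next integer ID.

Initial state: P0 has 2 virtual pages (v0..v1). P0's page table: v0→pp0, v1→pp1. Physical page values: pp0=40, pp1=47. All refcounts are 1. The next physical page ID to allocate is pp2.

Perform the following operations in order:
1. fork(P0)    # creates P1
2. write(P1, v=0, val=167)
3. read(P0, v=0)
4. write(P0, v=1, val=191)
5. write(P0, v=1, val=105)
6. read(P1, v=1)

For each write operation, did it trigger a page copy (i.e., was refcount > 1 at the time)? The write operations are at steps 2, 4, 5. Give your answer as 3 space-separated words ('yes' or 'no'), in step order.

Op 1: fork(P0) -> P1. 2 ppages; refcounts: pp0:2 pp1:2
Op 2: write(P1, v0, 167). refcount(pp0)=2>1 -> COPY to pp2. 3 ppages; refcounts: pp0:1 pp1:2 pp2:1
Op 3: read(P0, v0) -> 40. No state change.
Op 4: write(P0, v1, 191). refcount(pp1)=2>1 -> COPY to pp3. 4 ppages; refcounts: pp0:1 pp1:1 pp2:1 pp3:1
Op 5: write(P0, v1, 105). refcount(pp3)=1 -> write in place. 4 ppages; refcounts: pp0:1 pp1:1 pp2:1 pp3:1
Op 6: read(P1, v1) -> 47. No state change.

yes yes no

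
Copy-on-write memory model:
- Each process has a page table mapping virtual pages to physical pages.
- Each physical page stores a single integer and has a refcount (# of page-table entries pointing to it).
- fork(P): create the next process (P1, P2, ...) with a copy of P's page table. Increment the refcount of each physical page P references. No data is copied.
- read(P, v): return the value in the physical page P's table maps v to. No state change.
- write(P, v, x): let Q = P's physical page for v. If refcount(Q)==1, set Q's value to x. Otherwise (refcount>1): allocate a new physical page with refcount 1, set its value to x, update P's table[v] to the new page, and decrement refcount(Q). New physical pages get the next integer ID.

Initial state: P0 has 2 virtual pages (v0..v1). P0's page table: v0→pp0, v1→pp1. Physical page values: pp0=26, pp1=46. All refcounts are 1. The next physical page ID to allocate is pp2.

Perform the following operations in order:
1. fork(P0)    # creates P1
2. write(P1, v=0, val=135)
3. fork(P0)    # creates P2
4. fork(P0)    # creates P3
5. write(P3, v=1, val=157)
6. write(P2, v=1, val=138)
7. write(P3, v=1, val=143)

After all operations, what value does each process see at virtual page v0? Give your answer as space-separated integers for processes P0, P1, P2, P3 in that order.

Answer: 26 135 26 26

Derivation:
Op 1: fork(P0) -> P1. 2 ppages; refcounts: pp0:2 pp1:2
Op 2: write(P1, v0, 135). refcount(pp0)=2>1 -> COPY to pp2. 3 ppages; refcounts: pp0:1 pp1:2 pp2:1
Op 3: fork(P0) -> P2. 3 ppages; refcounts: pp0:2 pp1:3 pp2:1
Op 4: fork(P0) -> P3. 3 ppages; refcounts: pp0:3 pp1:4 pp2:1
Op 5: write(P3, v1, 157). refcount(pp1)=4>1 -> COPY to pp3. 4 ppages; refcounts: pp0:3 pp1:3 pp2:1 pp3:1
Op 6: write(P2, v1, 138). refcount(pp1)=3>1 -> COPY to pp4. 5 ppages; refcounts: pp0:3 pp1:2 pp2:1 pp3:1 pp4:1
Op 7: write(P3, v1, 143). refcount(pp3)=1 -> write in place. 5 ppages; refcounts: pp0:3 pp1:2 pp2:1 pp3:1 pp4:1
P0: v0 -> pp0 = 26
P1: v0 -> pp2 = 135
P2: v0 -> pp0 = 26
P3: v0 -> pp0 = 26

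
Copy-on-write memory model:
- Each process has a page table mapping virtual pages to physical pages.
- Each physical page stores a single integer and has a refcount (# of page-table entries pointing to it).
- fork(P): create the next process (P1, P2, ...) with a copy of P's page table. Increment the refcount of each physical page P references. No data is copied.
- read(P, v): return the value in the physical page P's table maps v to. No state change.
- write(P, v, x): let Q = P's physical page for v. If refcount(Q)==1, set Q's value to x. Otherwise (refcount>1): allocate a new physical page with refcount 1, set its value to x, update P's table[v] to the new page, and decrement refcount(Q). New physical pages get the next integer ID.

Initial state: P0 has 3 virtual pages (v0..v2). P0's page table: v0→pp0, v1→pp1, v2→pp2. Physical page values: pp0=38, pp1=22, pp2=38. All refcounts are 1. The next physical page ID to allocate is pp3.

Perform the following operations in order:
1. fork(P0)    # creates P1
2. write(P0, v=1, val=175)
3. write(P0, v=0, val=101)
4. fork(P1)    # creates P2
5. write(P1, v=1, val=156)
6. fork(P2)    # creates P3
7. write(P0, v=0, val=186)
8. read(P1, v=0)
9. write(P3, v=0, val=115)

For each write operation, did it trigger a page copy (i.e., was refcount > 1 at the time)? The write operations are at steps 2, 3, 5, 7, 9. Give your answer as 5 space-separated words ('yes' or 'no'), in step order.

Op 1: fork(P0) -> P1. 3 ppages; refcounts: pp0:2 pp1:2 pp2:2
Op 2: write(P0, v1, 175). refcount(pp1)=2>1 -> COPY to pp3. 4 ppages; refcounts: pp0:2 pp1:1 pp2:2 pp3:1
Op 3: write(P0, v0, 101). refcount(pp0)=2>1 -> COPY to pp4. 5 ppages; refcounts: pp0:1 pp1:1 pp2:2 pp3:1 pp4:1
Op 4: fork(P1) -> P2. 5 ppages; refcounts: pp0:2 pp1:2 pp2:3 pp3:1 pp4:1
Op 5: write(P1, v1, 156). refcount(pp1)=2>1 -> COPY to pp5. 6 ppages; refcounts: pp0:2 pp1:1 pp2:3 pp3:1 pp4:1 pp5:1
Op 6: fork(P2) -> P3. 6 ppages; refcounts: pp0:3 pp1:2 pp2:4 pp3:1 pp4:1 pp5:1
Op 7: write(P0, v0, 186). refcount(pp4)=1 -> write in place. 6 ppages; refcounts: pp0:3 pp1:2 pp2:4 pp3:1 pp4:1 pp5:1
Op 8: read(P1, v0) -> 38. No state change.
Op 9: write(P3, v0, 115). refcount(pp0)=3>1 -> COPY to pp6. 7 ppages; refcounts: pp0:2 pp1:2 pp2:4 pp3:1 pp4:1 pp5:1 pp6:1

yes yes yes no yes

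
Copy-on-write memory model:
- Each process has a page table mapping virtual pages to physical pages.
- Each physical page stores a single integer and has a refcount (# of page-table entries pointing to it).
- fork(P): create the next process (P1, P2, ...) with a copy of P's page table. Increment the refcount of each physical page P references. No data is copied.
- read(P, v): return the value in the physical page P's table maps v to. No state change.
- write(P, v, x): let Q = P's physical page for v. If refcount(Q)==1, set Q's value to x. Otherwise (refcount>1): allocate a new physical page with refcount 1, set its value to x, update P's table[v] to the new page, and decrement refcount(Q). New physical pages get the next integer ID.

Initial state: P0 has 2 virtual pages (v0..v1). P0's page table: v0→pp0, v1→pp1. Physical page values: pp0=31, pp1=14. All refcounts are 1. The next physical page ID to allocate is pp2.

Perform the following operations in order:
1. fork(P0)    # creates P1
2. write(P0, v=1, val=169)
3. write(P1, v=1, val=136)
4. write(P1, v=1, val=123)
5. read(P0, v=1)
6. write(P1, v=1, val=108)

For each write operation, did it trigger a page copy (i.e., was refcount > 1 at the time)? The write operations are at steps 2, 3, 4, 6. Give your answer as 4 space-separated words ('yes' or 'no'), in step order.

Op 1: fork(P0) -> P1. 2 ppages; refcounts: pp0:2 pp1:2
Op 2: write(P0, v1, 169). refcount(pp1)=2>1 -> COPY to pp2. 3 ppages; refcounts: pp0:2 pp1:1 pp2:1
Op 3: write(P1, v1, 136). refcount(pp1)=1 -> write in place. 3 ppages; refcounts: pp0:2 pp1:1 pp2:1
Op 4: write(P1, v1, 123). refcount(pp1)=1 -> write in place. 3 ppages; refcounts: pp0:2 pp1:1 pp2:1
Op 5: read(P0, v1) -> 169. No state change.
Op 6: write(P1, v1, 108). refcount(pp1)=1 -> write in place. 3 ppages; refcounts: pp0:2 pp1:1 pp2:1

yes no no no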